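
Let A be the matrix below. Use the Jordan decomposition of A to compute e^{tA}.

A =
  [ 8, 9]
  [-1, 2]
e^{tA} =
  [3*t*exp(5*t) + exp(5*t), 9*t*exp(5*t)]
  [-t*exp(5*t), -3*t*exp(5*t) + exp(5*t)]

Strategy: write A = P · J · P⁻¹ where J is a Jordan canonical form, so e^{tA} = P · e^{tJ} · P⁻¹, and e^{tJ} can be computed block-by-block.

A has Jordan form
J =
  [5, 1]
  [0, 5]
(up to reordering of blocks).

Per-block formulas:
  For a 2×2 Jordan block J_2(5): exp(t · J_2(5)) = e^(5t)·(I + t·N), where N is the 2×2 nilpotent shift.

After assembling e^{tJ} and conjugating by P, we get:

e^{tA} =
  [3*t*exp(5*t) + exp(5*t), 9*t*exp(5*t)]
  [-t*exp(5*t), -3*t*exp(5*t) + exp(5*t)]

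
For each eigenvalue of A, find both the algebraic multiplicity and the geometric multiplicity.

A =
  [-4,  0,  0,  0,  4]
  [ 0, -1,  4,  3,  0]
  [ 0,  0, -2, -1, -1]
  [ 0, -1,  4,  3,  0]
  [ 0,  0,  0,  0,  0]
λ = -4: alg = 1, geom = 1; λ = 0: alg = 4, geom = 2

Step 1 — factor the characteristic polynomial to read off the algebraic multiplicities:
  χ_A(x) = x^4*(x + 4)

Step 2 — compute geometric multiplicities via the rank-nullity identity g(λ) = n − rank(A − λI):
  rank(A − (-4)·I) = 4, so dim ker(A − (-4)·I) = n − 4 = 1
  rank(A − (0)·I) = 3, so dim ker(A − (0)·I) = n − 3 = 2

Summary:
  λ = -4: algebraic multiplicity = 1, geometric multiplicity = 1
  λ = 0: algebraic multiplicity = 4, geometric multiplicity = 2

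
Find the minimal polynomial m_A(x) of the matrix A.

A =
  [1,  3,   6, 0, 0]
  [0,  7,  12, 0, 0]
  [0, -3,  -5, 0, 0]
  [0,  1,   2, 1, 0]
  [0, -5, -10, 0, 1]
x^2 - 2*x + 1

The characteristic polynomial is χ_A(x) = (x - 1)^5, so the eigenvalues are known. The minimal polynomial is
  m_A(x) = Π_λ (x − λ)^{k_λ}
where k_λ is the size of the *largest* Jordan block for λ (equivalently, the smallest k with (A − λI)^k v = 0 for every generalised eigenvector v of λ).

  λ = 1: largest Jordan block has size 2, contributing (x − 1)^2

So m_A(x) = (x - 1)^2 = x^2 - 2*x + 1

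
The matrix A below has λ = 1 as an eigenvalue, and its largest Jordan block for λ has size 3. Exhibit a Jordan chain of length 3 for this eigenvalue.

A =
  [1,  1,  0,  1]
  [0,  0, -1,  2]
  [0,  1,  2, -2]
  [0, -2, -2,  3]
A Jordan chain for λ = 1 of length 3:
v_1 = (1, 0, 0, 0)ᵀ
v_2 = (2, 1, -1, 0)ᵀ
v_3 = (0, 1, 0, 1)ᵀ

Let N = A − (1)·I. We want v_3 with N^3 v_3 = 0 but N^2 v_3 ≠ 0; then v_{j-1} := N · v_j for j = 3, …, 2.

Pick v_3 = (0, 1, 0, 1)ᵀ.
Then v_2 = N · v_3 = (2, 1, -1, 0)ᵀ.
Then v_1 = N · v_2 = (1, 0, 0, 0)ᵀ.

Sanity check: (A − (1)·I) v_1 = (0, 0, 0, 0)ᵀ = 0. ✓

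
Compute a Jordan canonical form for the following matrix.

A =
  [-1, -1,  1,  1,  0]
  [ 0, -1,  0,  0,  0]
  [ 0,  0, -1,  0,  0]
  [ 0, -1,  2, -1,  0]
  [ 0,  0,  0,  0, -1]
J_3(-1) ⊕ J_1(-1) ⊕ J_1(-1)

The characteristic polynomial is
  det(x·I − A) = x^5 + 5*x^4 + 10*x^3 + 10*x^2 + 5*x + 1 = (x + 1)^5

Eigenvalues and multiplicities (the geometric multiplicity of λ is n − rank(A − λI), which equals the number of Jordan blocks for λ):
  λ = -1: algebraic multiplicity = 5, geometric multiplicity = 3

Determining the block sizes for each eigenvalue:
  λ = -1: with am = 5 and gm = 3, the partition is not yet determined (e.g. several partitions of 5 into 3 parts exist). Let N = A − (-1)·I. Computing rank(N^1) = 2, rank(N^2) = 1, rank(N^3) = 0; the number of blocks of size ≥ j is rank(N^{j−1}) − rank(N^j), giving [3, 1, 1]. So we have 1 block(s) of size 3, 2 block(s) of size 1 → block sizes [3, 1, 1]

Assembling the blocks gives a Jordan form
J =
  [-1,  1,  0,  0,  0]
  [ 0, -1,  1,  0,  0]
  [ 0,  0, -1,  0,  0]
  [ 0,  0,  0, -1,  0]
  [ 0,  0,  0,  0, -1]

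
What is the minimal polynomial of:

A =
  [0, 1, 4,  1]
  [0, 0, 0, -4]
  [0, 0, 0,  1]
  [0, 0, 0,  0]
x^2

The characteristic polynomial is χ_A(x) = x^4, so the eigenvalues are known. The minimal polynomial is
  m_A(x) = Π_λ (x − λ)^{k_λ}
where k_λ is the size of the *largest* Jordan block for λ (equivalently, the smallest k with (A − λI)^k v = 0 for every generalised eigenvector v of λ).

  λ = 0: largest Jordan block has size 2, contributing (x − 0)^2

So m_A(x) = x^2 = x^2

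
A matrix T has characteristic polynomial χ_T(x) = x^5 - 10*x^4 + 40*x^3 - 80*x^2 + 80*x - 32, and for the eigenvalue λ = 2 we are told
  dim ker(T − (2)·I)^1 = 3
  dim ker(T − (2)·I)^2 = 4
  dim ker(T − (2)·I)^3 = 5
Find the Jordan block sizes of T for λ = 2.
Block sizes for λ = 2: [3, 1, 1]

From the dimensions of kernels of powers, the number of Jordan blocks of size at least j is d_j − d_{j−1} where d_j = dim ker(N^j) (with d_0 = 0). Computing the differences gives [3, 1, 1].
The number of blocks of size exactly k is (#blocks of size ≥ k) − (#blocks of size ≥ k + 1), so the partition is: 2 block(s) of size 1, 1 block(s) of size 3.
In nonincreasing order the block sizes are [3, 1, 1].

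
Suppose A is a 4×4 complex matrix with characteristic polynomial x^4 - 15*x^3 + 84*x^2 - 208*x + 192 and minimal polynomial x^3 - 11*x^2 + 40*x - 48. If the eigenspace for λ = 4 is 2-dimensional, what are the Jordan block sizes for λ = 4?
Block sizes for λ = 4: [2, 1]

Step 1 — from the characteristic polynomial, algebraic multiplicity of λ = 4 is 3. From dim ker(A − (4)·I) = 2, there are exactly 2 Jordan blocks for λ = 4.
Step 2 — from the minimal polynomial, the factor (x − 4)^2 tells us the largest block for λ = 4 has size 2.
Step 3 — with total size 3, 2 blocks, and largest block 2, the block sizes (in nonincreasing order) are [2, 1].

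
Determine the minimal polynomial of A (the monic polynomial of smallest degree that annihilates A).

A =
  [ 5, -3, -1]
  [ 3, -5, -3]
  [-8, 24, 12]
x^2 - 8*x + 16

The characteristic polynomial is χ_A(x) = (x - 4)^3, so the eigenvalues are known. The minimal polynomial is
  m_A(x) = Π_λ (x − λ)^{k_λ}
where k_λ is the size of the *largest* Jordan block for λ (equivalently, the smallest k with (A − λI)^k v = 0 for every generalised eigenvector v of λ).

  λ = 4: largest Jordan block has size 2, contributing (x − 4)^2

So m_A(x) = (x - 4)^2 = x^2 - 8*x + 16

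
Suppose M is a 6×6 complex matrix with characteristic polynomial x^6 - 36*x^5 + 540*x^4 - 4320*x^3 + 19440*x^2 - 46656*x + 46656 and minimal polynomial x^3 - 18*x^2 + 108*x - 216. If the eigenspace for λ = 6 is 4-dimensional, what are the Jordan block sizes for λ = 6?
Block sizes for λ = 6: [3, 1, 1, 1]

Step 1 — from the characteristic polynomial, algebraic multiplicity of λ = 6 is 6. From dim ker(M − (6)·I) = 4, there are exactly 4 Jordan blocks for λ = 6.
Step 2 — from the minimal polynomial, the factor (x − 6)^3 tells us the largest block for λ = 6 has size 3.
Step 3 — with total size 6, 4 blocks, and largest block 3, the block sizes (in nonincreasing order) are [3, 1, 1, 1].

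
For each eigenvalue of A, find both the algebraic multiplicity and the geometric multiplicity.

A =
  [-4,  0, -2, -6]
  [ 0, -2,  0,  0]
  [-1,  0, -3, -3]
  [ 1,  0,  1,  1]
λ = -2: alg = 4, geom = 3

Step 1 — factor the characteristic polynomial to read off the algebraic multiplicities:
  χ_A(x) = (x + 2)^4

Step 2 — compute geometric multiplicities via the rank-nullity identity g(λ) = n − rank(A − λI):
  rank(A − (-2)·I) = 1, so dim ker(A − (-2)·I) = n − 1 = 3

Summary:
  λ = -2: algebraic multiplicity = 4, geometric multiplicity = 3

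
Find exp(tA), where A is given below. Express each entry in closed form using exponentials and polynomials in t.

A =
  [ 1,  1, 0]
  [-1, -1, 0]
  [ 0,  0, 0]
e^{tA} =
  [t + 1, t, 0]
  [-t, 1 - t, 0]
  [0, 0, 1]

Strategy: write A = P · J · P⁻¹ where J is a Jordan canonical form, so e^{tA} = P · e^{tJ} · P⁻¹, and e^{tJ} can be computed block-by-block.

A has Jordan form
J =
  [0, 1, 0]
  [0, 0, 0]
  [0, 0, 0]
(up to reordering of blocks).

Per-block formulas:
  For a 2×2 Jordan block J_2(0): exp(t · J_2(0)) = e^(0t)·(I + t·N), where N is the 2×2 nilpotent shift.
  For a 1×1 block at λ = 0: exp(t · [0]) = [e^(0t)].

After assembling e^{tJ} and conjugating by P, we get:

e^{tA} =
  [t + 1, t, 0]
  [-t, 1 - t, 0]
  [0, 0, 1]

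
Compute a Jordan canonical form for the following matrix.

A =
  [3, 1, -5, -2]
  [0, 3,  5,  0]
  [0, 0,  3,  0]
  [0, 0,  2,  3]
J_3(3) ⊕ J_1(3)

The characteristic polynomial is
  det(x·I − A) = x^4 - 12*x^3 + 54*x^2 - 108*x + 81 = (x - 3)^4

Eigenvalues and multiplicities (the geometric multiplicity of λ is n − rank(A − λI), which equals the number of Jordan blocks for λ):
  λ = 3: algebraic multiplicity = 4, geometric multiplicity = 2

Determining the block sizes for each eigenvalue:
  λ = 3: with am = 4 and gm = 2, the partition is not yet determined (e.g. several partitions of 4 into 2 parts exist). Let N = A − (3)·I. Computing rank(N^1) = 2, rank(N^2) = 1, rank(N^3) = 0; the number of blocks of size ≥ j is rank(N^{j−1}) − rank(N^j), giving [2, 1, 1]. So we have 1 block(s) of size 3, 1 block(s) of size 1 → block sizes [3, 1]

Assembling the blocks gives a Jordan form
J =
  [3, 1, 0, 0]
  [0, 3, 1, 0]
  [0, 0, 3, 0]
  [0, 0, 0, 3]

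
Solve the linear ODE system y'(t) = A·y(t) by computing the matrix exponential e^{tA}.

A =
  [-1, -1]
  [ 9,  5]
e^{tA} =
  [-3*t*exp(2*t) + exp(2*t), -t*exp(2*t)]
  [9*t*exp(2*t), 3*t*exp(2*t) + exp(2*t)]

Strategy: write A = P · J · P⁻¹ where J is a Jordan canonical form, so e^{tA} = P · e^{tJ} · P⁻¹, and e^{tJ} can be computed block-by-block.

A has Jordan form
J =
  [2, 1]
  [0, 2]
(up to reordering of blocks).

Per-block formulas:
  For a 2×2 Jordan block J_2(2): exp(t · J_2(2)) = e^(2t)·(I + t·N), where N is the 2×2 nilpotent shift.

After assembling e^{tJ} and conjugating by P, we get:

e^{tA} =
  [-3*t*exp(2*t) + exp(2*t), -t*exp(2*t)]
  [9*t*exp(2*t), 3*t*exp(2*t) + exp(2*t)]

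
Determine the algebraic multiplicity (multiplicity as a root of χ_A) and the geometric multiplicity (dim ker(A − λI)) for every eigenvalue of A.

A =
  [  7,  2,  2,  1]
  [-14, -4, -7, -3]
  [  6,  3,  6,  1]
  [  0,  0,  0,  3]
λ = 3: alg = 4, geom = 2

Step 1 — factor the characteristic polynomial to read off the algebraic multiplicities:
  χ_A(x) = (x - 3)^4

Step 2 — compute geometric multiplicities via the rank-nullity identity g(λ) = n − rank(A − λI):
  rank(A − (3)·I) = 2, so dim ker(A − (3)·I) = n − 2 = 2

Summary:
  λ = 3: algebraic multiplicity = 4, geometric multiplicity = 2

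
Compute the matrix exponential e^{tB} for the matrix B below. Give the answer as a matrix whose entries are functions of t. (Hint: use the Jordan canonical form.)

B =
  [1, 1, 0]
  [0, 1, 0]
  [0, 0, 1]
e^{tB} =
  [exp(t), t*exp(t), 0]
  [0, exp(t), 0]
  [0, 0, exp(t)]

Strategy: write B = P · J · P⁻¹ where J is a Jordan canonical form, so e^{tB} = P · e^{tJ} · P⁻¹, and e^{tJ} can be computed block-by-block.

B has Jordan form
J =
  [1, 1, 0]
  [0, 1, 0]
  [0, 0, 1]
(up to reordering of blocks).

Per-block formulas:
  For a 1×1 block at λ = 1: exp(t · [1]) = [e^(1t)].
  For a 2×2 Jordan block J_2(1): exp(t · J_2(1)) = e^(1t)·(I + t·N), where N is the 2×2 nilpotent shift.

After assembling e^{tJ} and conjugating by P, we get:

e^{tB} =
  [exp(t), t*exp(t), 0]
  [0, exp(t), 0]
  [0, 0, exp(t)]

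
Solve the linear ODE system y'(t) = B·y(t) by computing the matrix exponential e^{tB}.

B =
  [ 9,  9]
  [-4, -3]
e^{tB} =
  [6*t*exp(3*t) + exp(3*t), 9*t*exp(3*t)]
  [-4*t*exp(3*t), -6*t*exp(3*t) + exp(3*t)]

Strategy: write B = P · J · P⁻¹ where J is a Jordan canonical form, so e^{tB} = P · e^{tJ} · P⁻¹, and e^{tJ} can be computed block-by-block.

B has Jordan form
J =
  [3, 1]
  [0, 3]
(up to reordering of blocks).

Per-block formulas:
  For a 2×2 Jordan block J_2(3): exp(t · J_2(3)) = e^(3t)·(I + t·N), where N is the 2×2 nilpotent shift.

After assembling e^{tJ} and conjugating by P, we get:

e^{tB} =
  [6*t*exp(3*t) + exp(3*t), 9*t*exp(3*t)]
  [-4*t*exp(3*t), -6*t*exp(3*t) + exp(3*t)]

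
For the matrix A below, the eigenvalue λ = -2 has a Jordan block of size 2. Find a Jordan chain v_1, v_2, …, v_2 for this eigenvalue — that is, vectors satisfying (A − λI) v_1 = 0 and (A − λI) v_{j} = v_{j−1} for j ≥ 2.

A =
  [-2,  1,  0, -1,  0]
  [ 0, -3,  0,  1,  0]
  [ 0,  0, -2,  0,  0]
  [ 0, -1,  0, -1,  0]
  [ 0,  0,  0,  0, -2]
A Jordan chain for λ = -2 of length 2:
v_1 = (1, -1, 0, -1, 0)ᵀ
v_2 = (0, 1, 0, 0, 0)ᵀ

Let N = A − (-2)·I. We want v_2 with N^2 v_2 = 0 but N^1 v_2 ≠ 0; then v_{j-1} := N · v_j for j = 2, …, 2.

Pick v_2 = (0, 1, 0, 0, 0)ᵀ.
Then v_1 = N · v_2 = (1, -1, 0, -1, 0)ᵀ.

Sanity check: (A − (-2)·I) v_1 = (0, 0, 0, 0, 0)ᵀ = 0. ✓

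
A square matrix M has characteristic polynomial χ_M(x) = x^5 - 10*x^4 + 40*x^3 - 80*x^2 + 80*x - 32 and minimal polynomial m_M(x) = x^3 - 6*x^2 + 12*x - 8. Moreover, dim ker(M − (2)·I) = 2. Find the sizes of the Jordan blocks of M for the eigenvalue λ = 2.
Block sizes for λ = 2: [3, 2]

Step 1 — from the characteristic polynomial, algebraic multiplicity of λ = 2 is 5. From dim ker(M − (2)·I) = 2, there are exactly 2 Jordan blocks for λ = 2.
Step 2 — from the minimal polynomial, the factor (x − 2)^3 tells us the largest block for λ = 2 has size 3.
Step 3 — with total size 5, 2 blocks, and largest block 3, the block sizes (in nonincreasing order) are [3, 2].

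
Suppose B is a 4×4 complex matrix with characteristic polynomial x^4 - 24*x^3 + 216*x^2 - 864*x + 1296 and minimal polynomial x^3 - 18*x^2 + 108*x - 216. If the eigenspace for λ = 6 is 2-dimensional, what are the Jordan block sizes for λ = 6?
Block sizes for λ = 6: [3, 1]

Step 1 — from the characteristic polynomial, algebraic multiplicity of λ = 6 is 4. From dim ker(B − (6)·I) = 2, there are exactly 2 Jordan blocks for λ = 6.
Step 2 — from the minimal polynomial, the factor (x − 6)^3 tells us the largest block for λ = 6 has size 3.
Step 3 — with total size 4, 2 blocks, and largest block 3, the block sizes (in nonincreasing order) are [3, 1].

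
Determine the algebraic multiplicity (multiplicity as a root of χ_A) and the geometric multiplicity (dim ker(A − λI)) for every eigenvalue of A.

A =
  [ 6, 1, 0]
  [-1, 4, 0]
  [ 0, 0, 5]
λ = 5: alg = 3, geom = 2

Step 1 — factor the characteristic polynomial to read off the algebraic multiplicities:
  χ_A(x) = (x - 5)^3

Step 2 — compute geometric multiplicities via the rank-nullity identity g(λ) = n − rank(A − λI):
  rank(A − (5)·I) = 1, so dim ker(A − (5)·I) = n − 1 = 2

Summary:
  λ = 5: algebraic multiplicity = 3, geometric multiplicity = 2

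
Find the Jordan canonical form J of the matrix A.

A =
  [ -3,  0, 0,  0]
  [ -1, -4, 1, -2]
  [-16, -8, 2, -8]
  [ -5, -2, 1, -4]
J_1(-3) ⊕ J_2(-2) ⊕ J_1(-2)

The characteristic polynomial is
  det(x·I − A) = x^4 + 9*x^3 + 30*x^2 + 44*x + 24 = (x + 2)^3*(x + 3)

Eigenvalues and multiplicities (the geometric multiplicity of λ is n − rank(A − λI), which equals the number of Jordan blocks for λ):
  λ = -3: algebraic multiplicity = 1, geometric multiplicity = 1
  λ = -2: algebraic multiplicity = 3, geometric multiplicity = 2

Determining the block sizes for each eigenvalue:
  λ = -3: one block (gm = 1), so the single block has size am = 1 → block sizes [1]
  λ = -2: 2 blocks summing to 3 forces exactly one block of size 2 and the rest size 1 → block sizes [2, 1]

Assembling the blocks gives a Jordan form
J =
  [-3,  0,  0,  0]
  [ 0, -2,  1,  0]
  [ 0,  0, -2,  0]
  [ 0,  0,  0, -2]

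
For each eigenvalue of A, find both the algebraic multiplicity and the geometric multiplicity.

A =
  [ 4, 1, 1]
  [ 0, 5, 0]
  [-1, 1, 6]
λ = 5: alg = 3, geom = 2

Step 1 — factor the characteristic polynomial to read off the algebraic multiplicities:
  χ_A(x) = (x - 5)^3

Step 2 — compute geometric multiplicities via the rank-nullity identity g(λ) = n − rank(A − λI):
  rank(A − (5)·I) = 1, so dim ker(A − (5)·I) = n − 1 = 2

Summary:
  λ = 5: algebraic multiplicity = 3, geometric multiplicity = 2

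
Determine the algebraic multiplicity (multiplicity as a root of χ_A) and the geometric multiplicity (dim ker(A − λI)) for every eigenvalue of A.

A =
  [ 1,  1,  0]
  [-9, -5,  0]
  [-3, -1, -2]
λ = -2: alg = 3, geom = 2

Step 1 — factor the characteristic polynomial to read off the algebraic multiplicities:
  χ_A(x) = (x + 2)^3

Step 2 — compute geometric multiplicities via the rank-nullity identity g(λ) = n − rank(A − λI):
  rank(A − (-2)·I) = 1, so dim ker(A − (-2)·I) = n − 1 = 2

Summary:
  λ = -2: algebraic multiplicity = 3, geometric multiplicity = 2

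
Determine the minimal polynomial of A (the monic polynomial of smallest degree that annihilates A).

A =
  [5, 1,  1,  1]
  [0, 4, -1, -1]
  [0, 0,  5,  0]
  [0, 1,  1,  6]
x^2 - 10*x + 25

The characteristic polynomial is χ_A(x) = (x - 5)^4, so the eigenvalues are known. The minimal polynomial is
  m_A(x) = Π_λ (x − λ)^{k_λ}
where k_λ is the size of the *largest* Jordan block for λ (equivalently, the smallest k with (A − λI)^k v = 0 for every generalised eigenvector v of λ).

  λ = 5: largest Jordan block has size 2, contributing (x − 5)^2

So m_A(x) = (x - 5)^2 = x^2 - 10*x + 25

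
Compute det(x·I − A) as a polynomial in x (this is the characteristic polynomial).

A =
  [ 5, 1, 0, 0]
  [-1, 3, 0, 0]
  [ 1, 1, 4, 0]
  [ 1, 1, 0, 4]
x^4 - 16*x^3 + 96*x^2 - 256*x + 256

Expanding det(x·I − A) (e.g. by cofactor expansion or by noting that A is similar to its Jordan form J, which has the same characteristic polynomial as A) gives
  χ_A(x) = x^4 - 16*x^3 + 96*x^2 - 256*x + 256
which factors as (x - 4)^4. The eigenvalues (with algebraic multiplicities) are λ = 4 with multiplicity 4.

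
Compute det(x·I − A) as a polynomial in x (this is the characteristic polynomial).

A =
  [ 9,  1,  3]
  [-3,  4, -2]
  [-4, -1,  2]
x^3 - 15*x^2 + 75*x - 125

Expanding det(x·I − A) (e.g. by cofactor expansion or by noting that A is similar to its Jordan form J, which has the same characteristic polynomial as A) gives
  χ_A(x) = x^3 - 15*x^2 + 75*x - 125
which factors as (x - 5)^3. The eigenvalues (with algebraic multiplicities) are λ = 5 with multiplicity 3.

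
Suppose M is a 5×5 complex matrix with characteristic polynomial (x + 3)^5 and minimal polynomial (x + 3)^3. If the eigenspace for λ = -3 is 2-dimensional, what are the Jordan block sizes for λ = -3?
Block sizes for λ = -3: [3, 2]

Step 1 — from the characteristic polynomial, algebraic multiplicity of λ = -3 is 5. From dim ker(M − (-3)·I) = 2, there are exactly 2 Jordan blocks for λ = -3.
Step 2 — from the minimal polynomial, the factor (x + 3)^3 tells us the largest block for λ = -3 has size 3.
Step 3 — with total size 5, 2 blocks, and largest block 3, the block sizes (in nonincreasing order) are [3, 2].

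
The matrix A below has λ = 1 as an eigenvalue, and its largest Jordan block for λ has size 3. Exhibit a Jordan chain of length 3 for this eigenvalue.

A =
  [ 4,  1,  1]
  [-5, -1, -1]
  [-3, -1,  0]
A Jordan chain for λ = 1 of length 3:
v_1 = (1, -2, -1)ᵀ
v_2 = (3, -5, -3)ᵀ
v_3 = (1, 0, 0)ᵀ

Let N = A − (1)·I. We want v_3 with N^3 v_3 = 0 but N^2 v_3 ≠ 0; then v_{j-1} := N · v_j for j = 3, …, 2.

Pick v_3 = (1, 0, 0)ᵀ.
Then v_2 = N · v_3 = (3, -5, -3)ᵀ.
Then v_1 = N · v_2 = (1, -2, -1)ᵀ.

Sanity check: (A − (1)·I) v_1 = (0, 0, 0)ᵀ = 0. ✓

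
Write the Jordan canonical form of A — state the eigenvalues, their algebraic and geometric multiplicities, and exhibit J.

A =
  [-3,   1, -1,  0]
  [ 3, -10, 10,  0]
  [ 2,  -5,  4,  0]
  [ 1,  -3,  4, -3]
J_3(-3) ⊕ J_1(-3)

The characteristic polynomial is
  det(x·I − A) = x^4 + 12*x^3 + 54*x^2 + 108*x + 81 = (x + 3)^4

Eigenvalues and multiplicities (the geometric multiplicity of λ is n − rank(A − λI), which equals the number of Jordan blocks for λ):
  λ = -3: algebraic multiplicity = 4, geometric multiplicity = 2

Determining the block sizes for each eigenvalue:
  λ = -3: with am = 4 and gm = 2, the partition is not yet determined (e.g. several partitions of 4 into 2 parts exist). Let N = A − (-3)·I. Computing rank(N^1) = 2, rank(N^2) = 1, rank(N^3) = 0; the number of blocks of size ≥ j is rank(N^{j−1}) − rank(N^j), giving [2, 1, 1]. So we have 1 block(s) of size 3, 1 block(s) of size 1 → block sizes [3, 1]

Assembling the blocks gives a Jordan form
J =
  [-3,  1,  0,  0]
  [ 0, -3,  1,  0]
  [ 0,  0, -3,  0]
  [ 0,  0,  0, -3]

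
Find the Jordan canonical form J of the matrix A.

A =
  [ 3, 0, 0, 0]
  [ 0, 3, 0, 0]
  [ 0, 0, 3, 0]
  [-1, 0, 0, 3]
J_2(3) ⊕ J_1(3) ⊕ J_1(3)

The characteristic polynomial is
  det(x·I − A) = x^4 - 12*x^3 + 54*x^2 - 108*x + 81 = (x - 3)^4

Eigenvalues and multiplicities (the geometric multiplicity of λ is n − rank(A − λI), which equals the number of Jordan blocks for λ):
  λ = 3: algebraic multiplicity = 4, geometric multiplicity = 3

Determining the block sizes for each eigenvalue:
  λ = 3: 3 blocks summing to 4 forces exactly one block of size 2 and the rest size 1 → block sizes [2, 1, 1]

Assembling the blocks gives a Jordan form
J =
  [3, 1, 0, 0]
  [0, 3, 0, 0]
  [0, 0, 3, 0]
  [0, 0, 0, 3]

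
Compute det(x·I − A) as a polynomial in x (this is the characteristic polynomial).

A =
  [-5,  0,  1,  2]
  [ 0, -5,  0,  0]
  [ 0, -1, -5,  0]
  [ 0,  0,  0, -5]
x^4 + 20*x^3 + 150*x^2 + 500*x + 625

Expanding det(x·I − A) (e.g. by cofactor expansion or by noting that A is similar to its Jordan form J, which has the same characteristic polynomial as A) gives
  χ_A(x) = x^4 + 20*x^3 + 150*x^2 + 500*x + 625
which factors as (x + 5)^4. The eigenvalues (with algebraic multiplicities) are λ = -5 with multiplicity 4.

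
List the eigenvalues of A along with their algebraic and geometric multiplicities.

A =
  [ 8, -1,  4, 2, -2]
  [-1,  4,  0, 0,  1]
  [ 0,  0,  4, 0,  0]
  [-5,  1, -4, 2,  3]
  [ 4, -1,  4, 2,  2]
λ = 4: alg = 5, geom = 3

Step 1 — factor the characteristic polynomial to read off the algebraic multiplicities:
  χ_A(x) = (x - 4)^5

Step 2 — compute geometric multiplicities via the rank-nullity identity g(λ) = n − rank(A − λI):
  rank(A − (4)·I) = 2, so dim ker(A − (4)·I) = n − 2 = 3

Summary:
  λ = 4: algebraic multiplicity = 5, geometric multiplicity = 3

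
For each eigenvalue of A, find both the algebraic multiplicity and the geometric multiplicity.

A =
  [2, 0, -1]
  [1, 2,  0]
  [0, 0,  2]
λ = 2: alg = 3, geom = 1

Step 1 — factor the characteristic polynomial to read off the algebraic multiplicities:
  χ_A(x) = (x - 2)^3

Step 2 — compute geometric multiplicities via the rank-nullity identity g(λ) = n − rank(A − λI):
  rank(A − (2)·I) = 2, so dim ker(A − (2)·I) = n − 2 = 1

Summary:
  λ = 2: algebraic multiplicity = 3, geometric multiplicity = 1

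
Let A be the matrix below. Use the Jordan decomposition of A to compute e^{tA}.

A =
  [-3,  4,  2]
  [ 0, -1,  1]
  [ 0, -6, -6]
e^{tA} =
  [exp(-3*t), 4*exp(-3*t) - 4*exp(-4*t), 2*exp(-3*t) - 2*exp(-4*t)]
  [0, 3*exp(-3*t) - 2*exp(-4*t), exp(-3*t) - exp(-4*t)]
  [0, -6*exp(-3*t) + 6*exp(-4*t), -2*exp(-3*t) + 3*exp(-4*t)]

Strategy: write A = P · J · P⁻¹ where J is a Jordan canonical form, so e^{tA} = P · e^{tJ} · P⁻¹, and e^{tJ} can be computed block-by-block.

A has Jordan form
J =
  [-4,  0,  0]
  [ 0, -3,  0]
  [ 0,  0, -3]
(up to reordering of blocks).

Per-block formulas:
  For a 1×1 block at λ = -4: exp(t · [-4]) = [e^(-4t)].
  For a 1×1 block at λ = -3: exp(t · [-3]) = [e^(-3t)].

After assembling e^{tJ} and conjugating by P, we get:

e^{tA} =
  [exp(-3*t), 4*exp(-3*t) - 4*exp(-4*t), 2*exp(-3*t) - 2*exp(-4*t)]
  [0, 3*exp(-3*t) - 2*exp(-4*t), exp(-3*t) - exp(-4*t)]
  [0, -6*exp(-3*t) + 6*exp(-4*t), -2*exp(-3*t) + 3*exp(-4*t)]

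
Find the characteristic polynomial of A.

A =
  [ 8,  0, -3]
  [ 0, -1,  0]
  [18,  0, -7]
x^3 - 3*x - 2

Expanding det(x·I − A) (e.g. by cofactor expansion or by noting that A is similar to its Jordan form J, which has the same characteristic polynomial as A) gives
  χ_A(x) = x^3 - 3*x - 2
which factors as (x - 2)*(x + 1)^2. The eigenvalues (with algebraic multiplicities) are λ = -1 with multiplicity 2, λ = 2 with multiplicity 1.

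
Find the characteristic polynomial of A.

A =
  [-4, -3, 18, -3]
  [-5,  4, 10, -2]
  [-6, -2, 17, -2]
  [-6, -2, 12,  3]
x^4 - 20*x^3 + 150*x^2 - 500*x + 625

Expanding det(x·I − A) (e.g. by cofactor expansion or by noting that A is similar to its Jordan form J, which has the same characteristic polynomial as A) gives
  χ_A(x) = x^4 - 20*x^3 + 150*x^2 - 500*x + 625
which factors as (x - 5)^4. The eigenvalues (with algebraic multiplicities) are λ = 5 with multiplicity 4.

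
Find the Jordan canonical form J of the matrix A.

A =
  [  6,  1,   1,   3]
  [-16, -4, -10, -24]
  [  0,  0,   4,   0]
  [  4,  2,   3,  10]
J_3(4) ⊕ J_1(4)

The characteristic polynomial is
  det(x·I − A) = x^4 - 16*x^3 + 96*x^2 - 256*x + 256 = (x - 4)^4

Eigenvalues and multiplicities (the geometric multiplicity of λ is n − rank(A − λI), which equals the number of Jordan blocks for λ):
  λ = 4: algebraic multiplicity = 4, geometric multiplicity = 2

Determining the block sizes for each eigenvalue:
  λ = 4: with am = 4 and gm = 2, the partition is not yet determined (e.g. several partitions of 4 into 2 parts exist). Let N = A − (4)·I. Computing rank(N^1) = 2, rank(N^2) = 1, rank(N^3) = 0; the number of blocks of size ≥ j is rank(N^{j−1}) − rank(N^j), giving [2, 1, 1]. So we have 1 block(s) of size 3, 1 block(s) of size 1 → block sizes [3, 1]

Assembling the blocks gives a Jordan form
J =
  [4, 1, 0, 0]
  [0, 4, 1, 0]
  [0, 0, 4, 0]
  [0, 0, 0, 4]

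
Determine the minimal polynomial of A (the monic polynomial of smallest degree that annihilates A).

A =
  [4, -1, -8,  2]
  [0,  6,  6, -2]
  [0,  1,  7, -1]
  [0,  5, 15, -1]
x^2 - 8*x + 16

The characteristic polynomial is χ_A(x) = (x - 4)^4, so the eigenvalues are known. The minimal polynomial is
  m_A(x) = Π_λ (x − λ)^{k_λ}
where k_λ is the size of the *largest* Jordan block for λ (equivalently, the smallest k with (A − λI)^k v = 0 for every generalised eigenvector v of λ).

  λ = 4: largest Jordan block has size 2, contributing (x − 4)^2

So m_A(x) = (x - 4)^2 = x^2 - 8*x + 16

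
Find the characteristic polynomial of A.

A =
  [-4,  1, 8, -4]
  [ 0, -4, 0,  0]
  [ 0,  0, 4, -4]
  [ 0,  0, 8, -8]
x^4 + 12*x^3 + 48*x^2 + 64*x

Expanding det(x·I − A) (e.g. by cofactor expansion or by noting that A is similar to its Jordan form J, which has the same characteristic polynomial as A) gives
  χ_A(x) = x^4 + 12*x^3 + 48*x^2 + 64*x
which factors as x*(x + 4)^3. The eigenvalues (with algebraic multiplicities) are λ = -4 with multiplicity 3, λ = 0 with multiplicity 1.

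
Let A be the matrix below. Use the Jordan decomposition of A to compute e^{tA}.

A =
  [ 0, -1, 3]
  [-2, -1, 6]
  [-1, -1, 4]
e^{tA} =
  [-t*exp(t) + exp(t), -t*exp(t), 3*t*exp(t)]
  [-2*t*exp(t), -2*t*exp(t) + exp(t), 6*t*exp(t)]
  [-t*exp(t), -t*exp(t), 3*t*exp(t) + exp(t)]

Strategy: write A = P · J · P⁻¹ where J is a Jordan canonical form, so e^{tA} = P · e^{tJ} · P⁻¹, and e^{tJ} can be computed block-by-block.

A has Jordan form
J =
  [1, 1, 0]
  [0, 1, 0]
  [0, 0, 1]
(up to reordering of blocks).

Per-block formulas:
  For a 2×2 Jordan block J_2(1): exp(t · J_2(1)) = e^(1t)·(I + t·N), where N is the 2×2 nilpotent shift.
  For a 1×1 block at λ = 1: exp(t · [1]) = [e^(1t)].

After assembling e^{tJ} and conjugating by P, we get:

e^{tA} =
  [-t*exp(t) + exp(t), -t*exp(t), 3*t*exp(t)]
  [-2*t*exp(t), -2*t*exp(t) + exp(t), 6*t*exp(t)]
  [-t*exp(t), -t*exp(t), 3*t*exp(t) + exp(t)]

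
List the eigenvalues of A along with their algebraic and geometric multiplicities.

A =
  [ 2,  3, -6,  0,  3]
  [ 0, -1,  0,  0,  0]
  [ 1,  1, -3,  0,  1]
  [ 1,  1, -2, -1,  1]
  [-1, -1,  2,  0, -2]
λ = -1: alg = 5, geom = 4

Step 1 — factor the characteristic polynomial to read off the algebraic multiplicities:
  χ_A(x) = (x + 1)^5

Step 2 — compute geometric multiplicities via the rank-nullity identity g(λ) = n − rank(A − λI):
  rank(A − (-1)·I) = 1, so dim ker(A − (-1)·I) = n − 1 = 4

Summary:
  λ = -1: algebraic multiplicity = 5, geometric multiplicity = 4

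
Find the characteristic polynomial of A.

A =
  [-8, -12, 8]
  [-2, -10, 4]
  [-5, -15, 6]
x^3 + 12*x^2 + 48*x + 64

Expanding det(x·I − A) (e.g. by cofactor expansion or by noting that A is similar to its Jordan form J, which has the same characteristic polynomial as A) gives
  χ_A(x) = x^3 + 12*x^2 + 48*x + 64
which factors as (x + 4)^3. The eigenvalues (with algebraic multiplicities) are λ = -4 with multiplicity 3.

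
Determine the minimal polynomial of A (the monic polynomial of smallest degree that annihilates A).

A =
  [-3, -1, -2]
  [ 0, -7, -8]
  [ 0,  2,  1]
x^2 + 6*x + 9

The characteristic polynomial is χ_A(x) = (x + 3)^3, so the eigenvalues are known. The minimal polynomial is
  m_A(x) = Π_λ (x − λ)^{k_λ}
where k_λ is the size of the *largest* Jordan block for λ (equivalently, the smallest k with (A − λI)^k v = 0 for every generalised eigenvector v of λ).

  λ = -3: largest Jordan block has size 2, contributing (x + 3)^2

So m_A(x) = (x + 3)^2 = x^2 + 6*x + 9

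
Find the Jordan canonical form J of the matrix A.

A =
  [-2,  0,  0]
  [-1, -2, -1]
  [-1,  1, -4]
J_2(-3) ⊕ J_1(-2)

The characteristic polynomial is
  det(x·I − A) = x^3 + 8*x^2 + 21*x + 18 = (x + 2)*(x + 3)^2

Eigenvalues and multiplicities (the geometric multiplicity of λ is n − rank(A − λI), which equals the number of Jordan blocks for λ):
  λ = -3: algebraic multiplicity = 2, geometric multiplicity = 1
  λ = -2: algebraic multiplicity = 1, geometric multiplicity = 1

Determining the block sizes for each eigenvalue:
  λ = -3: one block (gm = 1), so the single block has size am = 2 → block sizes [2]
  λ = -2: one block (gm = 1), so the single block has size am = 1 → block sizes [1]

Assembling the blocks gives a Jordan form
J =
  [-3,  1,  0]
  [ 0, -3,  0]
  [ 0,  0, -2]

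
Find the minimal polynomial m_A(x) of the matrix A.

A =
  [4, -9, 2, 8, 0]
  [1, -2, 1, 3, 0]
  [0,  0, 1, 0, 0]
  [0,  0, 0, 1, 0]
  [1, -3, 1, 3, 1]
x^3 - 3*x^2 + 3*x - 1

The characteristic polynomial is χ_A(x) = (x - 1)^5, so the eigenvalues are known. The minimal polynomial is
  m_A(x) = Π_λ (x − λ)^{k_λ}
where k_λ is the size of the *largest* Jordan block for λ (equivalently, the smallest k with (A − λI)^k v = 0 for every generalised eigenvector v of λ).

  λ = 1: largest Jordan block has size 3, contributing (x − 1)^3

So m_A(x) = (x - 1)^3 = x^3 - 3*x^2 + 3*x - 1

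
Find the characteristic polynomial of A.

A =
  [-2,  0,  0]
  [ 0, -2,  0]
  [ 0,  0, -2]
x^3 + 6*x^2 + 12*x + 8

Expanding det(x·I − A) (e.g. by cofactor expansion or by noting that A is similar to its Jordan form J, which has the same characteristic polynomial as A) gives
  χ_A(x) = x^3 + 6*x^2 + 12*x + 8
which factors as (x + 2)^3. The eigenvalues (with algebraic multiplicities) are λ = -2 with multiplicity 3.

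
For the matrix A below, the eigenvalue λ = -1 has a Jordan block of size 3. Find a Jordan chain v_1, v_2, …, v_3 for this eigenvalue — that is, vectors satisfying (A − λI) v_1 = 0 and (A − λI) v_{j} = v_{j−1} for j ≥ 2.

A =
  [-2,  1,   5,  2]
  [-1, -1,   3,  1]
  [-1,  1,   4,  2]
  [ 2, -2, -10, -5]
A Jordan chain for λ = -1 of length 3:
v_1 = (-1, 0, -1, 2)ᵀ
v_2 = (-1, -1, -1, 2)ᵀ
v_3 = (1, 0, 0, 0)ᵀ

Let N = A − (-1)·I. We want v_3 with N^3 v_3 = 0 but N^2 v_3 ≠ 0; then v_{j-1} := N · v_j for j = 3, …, 2.

Pick v_3 = (1, 0, 0, 0)ᵀ.
Then v_2 = N · v_3 = (-1, -1, -1, 2)ᵀ.
Then v_1 = N · v_2 = (-1, 0, -1, 2)ᵀ.

Sanity check: (A − (-1)·I) v_1 = (0, 0, 0, 0)ᵀ = 0. ✓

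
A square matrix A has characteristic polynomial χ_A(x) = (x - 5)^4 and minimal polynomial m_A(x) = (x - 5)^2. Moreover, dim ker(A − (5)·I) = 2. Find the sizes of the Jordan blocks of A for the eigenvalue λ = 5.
Block sizes for λ = 5: [2, 2]

Step 1 — from the characteristic polynomial, algebraic multiplicity of λ = 5 is 4. From dim ker(A − (5)·I) = 2, there are exactly 2 Jordan blocks for λ = 5.
Step 2 — from the minimal polynomial, the factor (x − 5)^2 tells us the largest block for λ = 5 has size 2.
Step 3 — with total size 4, 2 blocks, and largest block 2, the block sizes (in nonincreasing order) are [2, 2].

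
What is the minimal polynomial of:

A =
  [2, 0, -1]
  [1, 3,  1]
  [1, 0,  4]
x^2 - 6*x + 9

The characteristic polynomial is χ_A(x) = (x - 3)^3, so the eigenvalues are known. The minimal polynomial is
  m_A(x) = Π_λ (x − λ)^{k_λ}
where k_λ is the size of the *largest* Jordan block for λ (equivalently, the smallest k with (A − λI)^k v = 0 for every generalised eigenvector v of λ).

  λ = 3: largest Jordan block has size 2, contributing (x − 3)^2

So m_A(x) = (x - 3)^2 = x^2 - 6*x + 9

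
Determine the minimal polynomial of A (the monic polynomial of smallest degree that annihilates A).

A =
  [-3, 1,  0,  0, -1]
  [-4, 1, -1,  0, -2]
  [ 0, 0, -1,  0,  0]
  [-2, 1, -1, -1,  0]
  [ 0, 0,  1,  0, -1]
x^3 + 3*x^2 + 3*x + 1

The characteristic polynomial is χ_A(x) = (x + 1)^5, so the eigenvalues are known. The minimal polynomial is
  m_A(x) = Π_λ (x − λ)^{k_λ}
where k_λ is the size of the *largest* Jordan block for λ (equivalently, the smallest k with (A − λI)^k v = 0 for every generalised eigenvector v of λ).

  λ = -1: largest Jordan block has size 3, contributing (x + 1)^3

So m_A(x) = (x + 1)^3 = x^3 + 3*x^2 + 3*x + 1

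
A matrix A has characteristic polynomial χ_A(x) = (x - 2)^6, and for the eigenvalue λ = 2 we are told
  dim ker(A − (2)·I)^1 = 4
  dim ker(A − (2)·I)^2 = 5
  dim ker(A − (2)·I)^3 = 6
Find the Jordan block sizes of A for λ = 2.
Block sizes for λ = 2: [3, 1, 1, 1]

From the dimensions of kernels of powers, the number of Jordan blocks of size at least j is d_j − d_{j−1} where d_j = dim ker(N^j) (with d_0 = 0). Computing the differences gives [4, 1, 1].
The number of blocks of size exactly k is (#blocks of size ≥ k) − (#blocks of size ≥ k + 1), so the partition is: 3 block(s) of size 1, 1 block(s) of size 3.
In nonincreasing order the block sizes are [3, 1, 1, 1].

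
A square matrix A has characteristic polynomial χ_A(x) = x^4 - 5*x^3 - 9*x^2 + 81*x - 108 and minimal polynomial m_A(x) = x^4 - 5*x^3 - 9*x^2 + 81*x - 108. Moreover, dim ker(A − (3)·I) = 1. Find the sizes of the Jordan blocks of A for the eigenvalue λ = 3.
Block sizes for λ = 3: [3]

Step 1 — from the characteristic polynomial, algebraic multiplicity of λ = 3 is 3. From dim ker(A − (3)·I) = 1, there are exactly 1 Jordan blocks for λ = 3.
Step 2 — from the minimal polynomial, the factor (x − 3)^3 tells us the largest block for λ = 3 has size 3.
Step 3 — with total size 3, 1 blocks, and largest block 3, the block sizes (in nonincreasing order) are [3].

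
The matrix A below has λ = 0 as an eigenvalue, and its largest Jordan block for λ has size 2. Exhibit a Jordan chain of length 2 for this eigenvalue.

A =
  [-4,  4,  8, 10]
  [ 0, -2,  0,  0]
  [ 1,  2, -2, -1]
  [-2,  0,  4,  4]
A Jordan chain for λ = 0 of length 2:
v_1 = (2, 0, 1, 0)ᵀ
v_2 = (2, 0, 0, 1)ᵀ

Let N = A − (0)·I. We want v_2 with N^2 v_2 = 0 but N^1 v_2 ≠ 0; then v_{j-1} := N · v_j for j = 2, …, 2.

Pick v_2 = (2, 0, 0, 1)ᵀ.
Then v_1 = N · v_2 = (2, 0, 1, 0)ᵀ.

Sanity check: (A − (0)·I) v_1 = (0, 0, 0, 0)ᵀ = 0. ✓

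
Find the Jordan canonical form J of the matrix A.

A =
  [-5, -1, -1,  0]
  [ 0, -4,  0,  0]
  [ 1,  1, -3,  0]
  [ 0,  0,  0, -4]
J_2(-4) ⊕ J_1(-4) ⊕ J_1(-4)

The characteristic polynomial is
  det(x·I − A) = x^4 + 16*x^3 + 96*x^2 + 256*x + 256 = (x + 4)^4

Eigenvalues and multiplicities (the geometric multiplicity of λ is n − rank(A − λI), which equals the number of Jordan blocks for λ):
  λ = -4: algebraic multiplicity = 4, geometric multiplicity = 3

Determining the block sizes for each eigenvalue:
  λ = -4: 3 blocks summing to 4 forces exactly one block of size 2 and the rest size 1 → block sizes [2, 1, 1]

Assembling the blocks gives a Jordan form
J =
  [-4,  1,  0,  0]
  [ 0, -4,  0,  0]
  [ 0,  0, -4,  0]
  [ 0,  0,  0, -4]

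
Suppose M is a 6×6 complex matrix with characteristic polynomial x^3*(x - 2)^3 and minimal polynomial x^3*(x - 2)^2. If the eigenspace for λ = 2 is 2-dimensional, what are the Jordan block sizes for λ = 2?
Block sizes for λ = 2: [2, 1]

Step 1 — from the characteristic polynomial, algebraic multiplicity of λ = 2 is 3. From dim ker(M − (2)·I) = 2, there are exactly 2 Jordan blocks for λ = 2.
Step 2 — from the minimal polynomial, the factor (x − 2)^2 tells us the largest block for λ = 2 has size 2.
Step 3 — with total size 3, 2 blocks, and largest block 2, the block sizes (in nonincreasing order) are [2, 1].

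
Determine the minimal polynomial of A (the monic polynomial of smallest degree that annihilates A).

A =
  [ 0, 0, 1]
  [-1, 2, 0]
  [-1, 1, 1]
x^3 - 3*x^2 + 3*x - 1

The characteristic polynomial is χ_A(x) = (x - 1)^3, so the eigenvalues are known. The minimal polynomial is
  m_A(x) = Π_λ (x − λ)^{k_λ}
where k_λ is the size of the *largest* Jordan block for λ (equivalently, the smallest k with (A − λI)^k v = 0 for every generalised eigenvector v of λ).

  λ = 1: largest Jordan block has size 3, contributing (x − 1)^3

So m_A(x) = (x - 1)^3 = x^3 - 3*x^2 + 3*x - 1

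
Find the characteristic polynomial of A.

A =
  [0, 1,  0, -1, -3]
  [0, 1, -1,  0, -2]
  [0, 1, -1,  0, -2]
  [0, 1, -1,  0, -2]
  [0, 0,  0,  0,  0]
x^5

Expanding det(x·I − A) (e.g. by cofactor expansion or by noting that A is similar to its Jordan form J, which has the same characteristic polynomial as A) gives
  χ_A(x) = x^5
which factors as x^5. The eigenvalues (with algebraic multiplicities) are λ = 0 with multiplicity 5.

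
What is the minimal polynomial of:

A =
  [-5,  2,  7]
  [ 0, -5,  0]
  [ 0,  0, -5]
x^2 + 10*x + 25

The characteristic polynomial is χ_A(x) = (x + 5)^3, so the eigenvalues are known. The minimal polynomial is
  m_A(x) = Π_λ (x − λ)^{k_λ}
where k_λ is the size of the *largest* Jordan block for λ (equivalently, the smallest k with (A − λI)^k v = 0 for every generalised eigenvector v of λ).

  λ = -5: largest Jordan block has size 2, contributing (x + 5)^2

So m_A(x) = (x + 5)^2 = x^2 + 10*x + 25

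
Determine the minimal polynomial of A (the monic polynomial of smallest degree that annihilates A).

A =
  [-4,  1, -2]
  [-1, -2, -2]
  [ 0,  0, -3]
x^2 + 6*x + 9

The characteristic polynomial is χ_A(x) = (x + 3)^3, so the eigenvalues are known. The minimal polynomial is
  m_A(x) = Π_λ (x − λ)^{k_λ}
where k_λ is the size of the *largest* Jordan block for λ (equivalently, the smallest k with (A − λI)^k v = 0 for every generalised eigenvector v of λ).

  λ = -3: largest Jordan block has size 2, contributing (x + 3)^2

So m_A(x) = (x + 3)^2 = x^2 + 6*x + 9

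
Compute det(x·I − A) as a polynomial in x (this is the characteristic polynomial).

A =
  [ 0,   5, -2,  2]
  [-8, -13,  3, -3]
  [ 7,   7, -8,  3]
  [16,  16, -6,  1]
x^4 + 20*x^3 + 150*x^2 + 500*x + 625

Expanding det(x·I − A) (e.g. by cofactor expansion or by noting that A is similar to its Jordan form J, which has the same characteristic polynomial as A) gives
  χ_A(x) = x^4 + 20*x^3 + 150*x^2 + 500*x + 625
which factors as (x + 5)^4. The eigenvalues (with algebraic multiplicities) are λ = -5 with multiplicity 4.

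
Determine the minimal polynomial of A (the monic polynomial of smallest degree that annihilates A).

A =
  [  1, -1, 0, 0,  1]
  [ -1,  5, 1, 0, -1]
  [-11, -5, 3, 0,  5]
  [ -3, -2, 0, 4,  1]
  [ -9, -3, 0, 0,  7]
x^3 - 12*x^2 + 48*x - 64

The characteristic polynomial is χ_A(x) = (x - 4)^5, so the eigenvalues are known. The minimal polynomial is
  m_A(x) = Π_λ (x − λ)^{k_λ}
where k_λ is the size of the *largest* Jordan block for λ (equivalently, the smallest k with (A − λI)^k v = 0 for every generalised eigenvector v of λ).

  λ = 4: largest Jordan block has size 3, contributing (x − 4)^3

So m_A(x) = (x - 4)^3 = x^3 - 12*x^2 + 48*x - 64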